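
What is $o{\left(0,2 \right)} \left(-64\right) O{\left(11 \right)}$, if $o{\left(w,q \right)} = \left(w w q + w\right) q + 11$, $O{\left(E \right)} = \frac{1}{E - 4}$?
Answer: $- \frac{704}{7} \approx -100.57$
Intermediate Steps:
$O{\left(E \right)} = \frac{1}{-4 + E}$
$o{\left(w,q \right)} = 11 + q \left(w + q w^{2}\right)$ ($o{\left(w,q \right)} = \left(w^{2} q + w\right) q + 11 = \left(q w^{2} + w\right) q + 11 = \left(w + q w^{2}\right) q + 11 = q \left(w + q w^{2}\right) + 11 = 11 + q \left(w + q w^{2}\right)$)
$o{\left(0,2 \right)} \left(-64\right) O{\left(11 \right)} = \frac{\left(11 + 2 \cdot 0 + 2^{2} \cdot 0^{2}\right) \left(-64\right)}{-4 + 11} = \frac{\left(11 + 0 + 4 \cdot 0\right) \left(-64\right)}{7} = \left(11 + 0 + 0\right) \left(-64\right) \frac{1}{7} = 11 \left(-64\right) \frac{1}{7} = \left(-704\right) \frac{1}{7} = - \frac{704}{7}$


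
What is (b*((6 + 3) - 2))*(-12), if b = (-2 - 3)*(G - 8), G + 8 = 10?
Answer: -2520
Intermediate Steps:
G = 2 (G = -8 + 10 = 2)
b = 30 (b = (-2 - 3)*(2 - 8) = -5*(-6) = 30)
(b*((6 + 3) - 2))*(-12) = (30*((6 + 3) - 2))*(-12) = (30*(9 - 2))*(-12) = (30*7)*(-12) = 210*(-12) = -2520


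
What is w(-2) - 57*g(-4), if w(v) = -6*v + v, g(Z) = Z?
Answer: 238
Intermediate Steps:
w(v) = -5*v
w(-2) - 57*g(-4) = -5*(-2) - 57*(-4) = 10 + 228 = 238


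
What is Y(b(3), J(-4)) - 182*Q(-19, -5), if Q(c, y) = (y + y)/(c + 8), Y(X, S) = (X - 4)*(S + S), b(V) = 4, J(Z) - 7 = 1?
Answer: -1820/11 ≈ -165.45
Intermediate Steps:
J(Z) = 8 (J(Z) = 7 + 1 = 8)
Y(X, S) = 2*S*(-4 + X) (Y(X, S) = (-4 + X)*(2*S) = 2*S*(-4 + X))
Q(c, y) = 2*y/(8 + c) (Q(c, y) = (2*y)/(8 + c) = 2*y/(8 + c))
Y(b(3), J(-4)) - 182*Q(-19, -5) = 2*8*(-4 + 4) - 364*(-5)/(8 - 19) = 2*8*0 - 364*(-5)/(-11) = 0 - 364*(-5)*(-1)/11 = 0 - 182*10/11 = 0 - 1820/11 = -1820/11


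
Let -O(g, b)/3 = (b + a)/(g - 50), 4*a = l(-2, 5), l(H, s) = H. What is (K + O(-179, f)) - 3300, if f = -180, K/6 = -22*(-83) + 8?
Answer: 3527349/458 ≈ 7701.6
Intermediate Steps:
K = 11004 (K = 6*(-22*(-83) + 8) = 6*(1826 + 8) = 6*1834 = 11004)
a = -1/2 (a = (1/4)*(-2) = -1/2 ≈ -0.50000)
O(g, b) = -3*(-1/2 + b)/(-50 + g) (O(g, b) = -3*(b - 1/2)/(g - 50) = -3*(-1/2 + b)/(-50 + g))
(K + O(-179, f)) - 3300 = (11004 + 3*(1 - 2*(-180))/(2*(-50 - 179))) - 3300 = (11004 + (3/2)*(1 + 360)/(-229)) - 3300 = (11004 + (3/2)*(-1/229)*361) - 3300 = (11004 - 1083/458) - 3300 = 5038749/458 - 3300 = 3527349/458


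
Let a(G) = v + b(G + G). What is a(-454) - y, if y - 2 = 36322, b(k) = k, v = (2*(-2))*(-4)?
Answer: -37216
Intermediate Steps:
v = 16 (v = -4*(-4) = 16)
y = 36324 (y = 2 + 36322 = 36324)
a(G) = 16 + 2*G (a(G) = 16 + (G + G) = 16 + 2*G)
a(-454) - y = (16 + 2*(-454)) - 1*36324 = (16 - 908) - 36324 = -892 - 36324 = -37216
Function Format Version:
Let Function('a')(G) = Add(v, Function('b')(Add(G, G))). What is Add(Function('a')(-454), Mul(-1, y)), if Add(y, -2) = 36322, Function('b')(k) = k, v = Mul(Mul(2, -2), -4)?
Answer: -37216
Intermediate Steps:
v = 16 (v = Mul(-4, -4) = 16)
y = 36324 (y = Add(2, 36322) = 36324)
Function('a')(G) = Add(16, Mul(2, G)) (Function('a')(G) = Add(16, Add(G, G)) = Add(16, Mul(2, G)))
Add(Function('a')(-454), Mul(-1, y)) = Add(Add(16, Mul(2, -454)), Mul(-1, 36324)) = Add(Add(16, -908), -36324) = Add(-892, -36324) = -37216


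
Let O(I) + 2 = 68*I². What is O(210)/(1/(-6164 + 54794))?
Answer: 145831546740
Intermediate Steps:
O(I) = -2 + 68*I²
O(210)/(1/(-6164 + 54794)) = (-2 + 68*210²)/(1/(-6164 + 54794)) = (-2 + 68*44100)/(1/48630) = (-2 + 2998800)/(1/48630) = 2998798*48630 = 145831546740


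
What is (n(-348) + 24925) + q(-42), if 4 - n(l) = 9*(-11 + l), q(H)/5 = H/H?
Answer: 28165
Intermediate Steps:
q(H) = 5 (q(H) = 5*(H/H) = 5*1 = 5)
n(l) = 103 - 9*l (n(l) = 4 - 9*(-11 + l) = 4 - (-99 + 9*l) = 4 + (99 - 9*l) = 103 - 9*l)
(n(-348) + 24925) + q(-42) = ((103 - 9*(-348)) + 24925) + 5 = ((103 + 3132) + 24925) + 5 = (3235 + 24925) + 5 = 28160 + 5 = 28165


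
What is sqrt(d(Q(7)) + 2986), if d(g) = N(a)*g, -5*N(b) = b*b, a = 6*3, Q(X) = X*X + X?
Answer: I*sqrt(16070)/5 ≈ 25.354*I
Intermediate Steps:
Q(X) = X + X**2 (Q(X) = X**2 + X = X + X**2)
a = 18
N(b) = -b**2/5 (N(b) = -b*b/5 = -b**2/5)
d(g) = -324*g/5 (d(g) = (-1/5*18**2)*g = (-1/5*324)*g = -324*g/5)
sqrt(d(Q(7)) + 2986) = sqrt(-2268*(1 + 7)/5 + 2986) = sqrt(-2268*8/5 + 2986) = sqrt(-324/5*56 + 2986) = sqrt(-18144/5 + 2986) = sqrt(-3214/5) = I*sqrt(16070)/5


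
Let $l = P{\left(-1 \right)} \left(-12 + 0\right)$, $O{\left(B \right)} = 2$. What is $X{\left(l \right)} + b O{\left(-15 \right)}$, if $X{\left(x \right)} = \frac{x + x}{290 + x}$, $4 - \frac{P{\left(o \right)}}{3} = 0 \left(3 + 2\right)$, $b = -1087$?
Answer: $- \frac{158846}{73} \approx -2176.0$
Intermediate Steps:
$P{\left(o \right)} = 12$ ($P{\left(o \right)} = 12 - 3 \cdot 0 \left(3 + 2\right) = 12 - 3 \cdot 0 \cdot 5 = 12 - 0 = 12 + 0 = 12$)
$l = -144$ ($l = 12 \left(-12 + 0\right) = 12 \left(-12\right) = -144$)
$X{\left(x \right)} = \frac{2 x}{290 + x}$
$X{\left(l \right)} + b O{\left(-15 \right)} = 2 \left(-144\right) \frac{1}{290 - 144} - 2174 = 2 \left(-144\right) \frac{1}{146} - 2174 = - \frac{144}{73} - 2174 = - \frac{158846}{73}$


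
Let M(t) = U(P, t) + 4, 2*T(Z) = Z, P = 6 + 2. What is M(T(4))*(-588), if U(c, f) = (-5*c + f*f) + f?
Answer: 17640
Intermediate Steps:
P = 8
T(Z) = Z/2
U(c, f) = f + f**2 - 5*c (U(c, f) = (-5*c + f**2) + f = (f**2 - 5*c) + f = f + f**2 - 5*c)
M(t) = -36 + t + t**2 (M(t) = (t + t**2 - 5*8) + 4 = (t + t**2 - 40) + 4 = (-40 + t + t**2) + 4 = -36 + t + t**2)
M(T(4))*(-588) = (-36 + (1/2)*4 + ((1/2)*4)**2)*(-588) = (-36 + 2 + 2**2)*(-588) = (-36 + 2 + 4)*(-588) = -30*(-588) = 17640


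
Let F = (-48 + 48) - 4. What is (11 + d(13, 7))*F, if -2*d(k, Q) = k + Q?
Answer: -4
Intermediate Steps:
F = -4 (F = 0 - 4 = -4)
d(k, Q) = -Q/2 - k/2 (d(k, Q) = -(k + Q)/2 = -(Q + k)/2 = -Q/2 - k/2)
(11 + d(13, 7))*F = (11 + (-½*7 - ½*13))*(-4) = (11 + (-7/2 - 13/2))*(-4) = (11 - 10)*(-4) = 1*(-4) = -4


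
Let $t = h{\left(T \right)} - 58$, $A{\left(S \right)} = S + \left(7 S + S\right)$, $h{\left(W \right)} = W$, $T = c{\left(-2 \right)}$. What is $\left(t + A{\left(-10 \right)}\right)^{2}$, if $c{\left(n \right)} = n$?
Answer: $22500$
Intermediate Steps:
$T = -2$
$A{\left(S \right)} = 9 S$ ($A{\left(S \right)} = S + 8 S = 9 S$)
$t = -60$ ($t = -2 - 58 = -60$)
$\left(t + A{\left(-10 \right)}\right)^{2} = \left(-60 + 9 \left(-10\right)\right)^{2} = \left(-60 - 90\right)^{2} = \left(-150\right)^{2} = 22500$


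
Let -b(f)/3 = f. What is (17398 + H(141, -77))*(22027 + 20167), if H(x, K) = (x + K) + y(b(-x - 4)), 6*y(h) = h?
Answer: 739850693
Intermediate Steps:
b(f) = -3*f
y(h) = h/6
H(x, K) = 2 + K + 3*x/2 (H(x, K) = (x + K) + (-3*(-x - 4))/6 = (K + x) + (-3*(-4 - x))/6 = (K + x) + (12 + 3*x)/6 = (K + x) + (2 + x/2) = 2 + K + 3*x/2)
(17398 + H(141, -77))*(22027 + 20167) = (17398 + (2 - 77 + (3/2)*141))*(22027 + 20167) = (17398 + (2 - 77 + 423/2))*42194 = (17398 + 273/2)*42194 = (35069/2)*42194 = 739850693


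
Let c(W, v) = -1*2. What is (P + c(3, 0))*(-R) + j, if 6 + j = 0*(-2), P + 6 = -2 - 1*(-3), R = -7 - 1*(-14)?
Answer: 43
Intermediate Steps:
c(W, v) = -2
R = 7 (R = -7 + 14 = 7)
P = -5 (P = -6 + (-2 - 1*(-3)) = -6 + (-2 + 3) = -6 + 1 = -5)
j = -6 (j = -6 + 0*(-2) = -6 + 0 = -6)
(P + c(3, 0))*(-R) + j = (-5 - 2)*(-1*7) - 6 = -7*(-7) - 6 = 49 - 6 = 43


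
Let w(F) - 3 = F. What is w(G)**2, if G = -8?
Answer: 25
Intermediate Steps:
w(F) = 3 + F
w(G)**2 = (3 - 8)**2 = (-5)**2 = 25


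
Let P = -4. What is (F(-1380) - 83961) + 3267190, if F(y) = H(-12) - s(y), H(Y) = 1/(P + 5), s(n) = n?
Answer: 3184610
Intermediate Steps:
H(Y) = 1 (H(Y) = 1/(-4 + 5) = 1/1 = 1)
F(y) = 1 - y
(F(-1380) - 83961) + 3267190 = ((1 - 1*(-1380)) - 83961) + 3267190 = ((1 + 1380) - 83961) + 3267190 = (1381 - 83961) + 3267190 = -82580 + 3267190 = 3184610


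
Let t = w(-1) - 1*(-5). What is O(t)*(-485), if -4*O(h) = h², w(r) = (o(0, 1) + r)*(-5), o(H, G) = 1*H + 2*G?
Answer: 0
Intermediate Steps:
o(H, G) = H + 2*G
w(r) = -10 - 5*r (w(r) = ((0 + 2*1) + r)*(-5) = ((0 + 2) + r)*(-5) = (2 + r)*(-5) = -10 - 5*r)
t = 0 (t = (-10 - 5*(-1)) - 1*(-5) = (-10 + 5) + 5 = -5 + 5 = 0)
O(h) = -h²/4
O(t)*(-485) = -¼*0²*(-485) = -¼*0*(-485) = 0*(-485) = 0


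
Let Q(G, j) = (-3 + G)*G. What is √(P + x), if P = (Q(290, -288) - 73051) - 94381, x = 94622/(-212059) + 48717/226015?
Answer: I*√193424525930903757883578345/47928514885 ≈ 290.18*I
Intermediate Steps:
Q(G, j) = G*(-3 + G)
x = -11055113027/47928514885 (x = 94622*(-1/212059) + 48717*(1/226015) = -94622/212059 + 48717/226015 = -11055113027/47928514885 ≈ -0.23066)
P = -84202 (P = (290*(-3 + 290) - 73051) - 94381 = (290*287 - 73051) - 94381 = (83230 - 73051) - 94381 = 10179 - 94381 = -84202)
√(P + x) = √(-84202 - 11055113027/47928514885) = √(-4035687865459797/47928514885) = I*√193424525930903757883578345/47928514885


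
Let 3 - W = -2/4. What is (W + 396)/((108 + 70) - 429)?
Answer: -799/502 ≈ -1.5916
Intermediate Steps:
W = 7/2 (W = 3 - (-2)/4 = 3 - 1*(-½) = 3 + ½ = 7/2 ≈ 3.5000)
(W + 396)/((108 + 70) - 429) = (7/2 + 396)/((108 + 70) - 429) = 799/(2*(178 - 429)) = (799/2)/(-251) = (799/2)*(-1/251) = -799/502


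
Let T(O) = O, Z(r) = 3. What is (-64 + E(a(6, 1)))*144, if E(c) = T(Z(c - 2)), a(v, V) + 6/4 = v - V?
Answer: -8784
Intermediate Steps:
a(v, V) = -3/2 + v - V (a(v, V) = -3/2 + (v - V) = -3/2 + v - V)
E(c) = 3
(-64 + E(a(6, 1)))*144 = (-64 + 3)*144 = -61*144 = -8784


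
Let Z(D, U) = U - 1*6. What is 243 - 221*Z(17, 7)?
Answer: 22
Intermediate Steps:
Z(D, U) = -6 + U (Z(D, U) = U - 6 = -6 + U)
243 - 221*Z(17, 7) = 243 - 221*(-6 + 7) = 243 - 221*1 = 243 - 221 = 22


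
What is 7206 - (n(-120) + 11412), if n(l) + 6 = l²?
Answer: -18600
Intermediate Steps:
n(l) = -6 + l²
7206 - (n(-120) + 11412) = 7206 - ((-6 + (-120)²) + 11412) = 7206 - ((-6 + 14400) + 11412) = 7206 - (14394 + 11412) = 7206 - 1*25806 = 7206 - 25806 = -18600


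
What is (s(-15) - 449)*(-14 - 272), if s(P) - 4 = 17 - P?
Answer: 118118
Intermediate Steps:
s(P) = 21 - P (s(P) = 4 + (17 - P) = 21 - P)
(s(-15) - 449)*(-14 - 272) = ((21 - 1*(-15)) - 449)*(-14 - 272) = ((21 + 15) - 449)*(-286) = (36 - 449)*(-286) = -413*(-286) = 118118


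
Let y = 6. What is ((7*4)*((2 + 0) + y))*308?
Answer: 68992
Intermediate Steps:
((7*4)*((2 + 0) + y))*308 = ((7*4)*((2 + 0) + 6))*308 = (28*(2 + 6))*308 = (28*8)*308 = 224*308 = 68992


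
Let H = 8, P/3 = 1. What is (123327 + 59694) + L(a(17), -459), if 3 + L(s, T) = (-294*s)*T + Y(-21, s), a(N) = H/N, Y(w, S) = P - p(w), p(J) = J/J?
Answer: 246524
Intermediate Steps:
P = 3 (P = 3*1 = 3)
p(J) = 1
Y(w, S) = 2 (Y(w, S) = 3 - 1*1 = 3 - 1 = 2)
a(N) = 8/N
L(s, T) = -1 - 294*T*s (L(s, T) = -3 + ((-294*s)*T + 2) = -3 + (-294*T*s + 2) = -3 + (2 - 294*T*s) = -1 - 294*T*s)
(123327 + 59694) + L(a(17), -459) = (123327 + 59694) + (-1 - 294*(-459)*8/17) = 183021 + (-1 - 294*(-459)*8*(1/17)) = 183021 + (-1 - 294*(-459)*8/17) = 183021 + (-1 + 63504) = 183021 + 63503 = 246524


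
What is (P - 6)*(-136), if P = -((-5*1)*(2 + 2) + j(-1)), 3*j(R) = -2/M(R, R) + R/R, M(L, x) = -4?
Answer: -1836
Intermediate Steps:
j(R) = 1/2 (j(R) = (-2/(-4) + R/R)/3 = (-2*(-1/4) + 1)/3 = (1/2 + 1)/3 = (1/3)*(3/2) = 1/2)
P = 39/2 (P = -((-5*1)*(2 + 2) + 1/2) = -(-5*4 + 1/2) = -(-20 + 1/2) = -1*(-39/2) = 39/2 ≈ 19.500)
(P - 6)*(-136) = (39/2 - 6)*(-136) = (27/2)*(-136) = -1836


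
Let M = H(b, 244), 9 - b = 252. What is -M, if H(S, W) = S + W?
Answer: -1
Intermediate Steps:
b = -243 (b = 9 - 1*252 = 9 - 252 = -243)
M = 1 (M = -243 + 244 = 1)
-M = -1*1 = -1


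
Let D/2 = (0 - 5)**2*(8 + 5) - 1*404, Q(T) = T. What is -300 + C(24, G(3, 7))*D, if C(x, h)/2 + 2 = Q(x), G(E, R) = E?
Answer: -7252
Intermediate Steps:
C(x, h) = -4 + 2*x
D = -158 (D = 2*((0 - 5)**2*(8 + 5) - 1*404) = 2*((-5)**2*13 - 404) = 2*(25*13 - 404) = 2*(325 - 404) = 2*(-79) = -158)
-300 + C(24, G(3, 7))*D = -300 + (-4 + 2*24)*(-158) = -300 + (-4 + 48)*(-158) = -300 + 44*(-158) = -300 - 6952 = -7252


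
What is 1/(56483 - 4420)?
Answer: 1/52063 ≈ 1.9208e-5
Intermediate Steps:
1/(56483 - 4420) = 1/52063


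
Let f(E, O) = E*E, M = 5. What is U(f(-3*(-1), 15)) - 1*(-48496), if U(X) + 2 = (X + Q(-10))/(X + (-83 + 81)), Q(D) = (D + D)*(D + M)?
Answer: 339567/7 ≈ 48510.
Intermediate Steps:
f(E, O) = E**2
Q(D) = 2*D*(5 + D) (Q(D) = (D + D)*(D + 5) = (2*D)*(5 + D) = 2*D*(5 + D))
U(X) = -2 + (100 + X)/(-2 + X) (U(X) = -2 + (X + 2*(-10)*(5 - 10))/(X + (-83 + 81)) = -2 + (X + 2*(-10)*(-5))/(X - 2) = -2 + (X + 100)/(-2 + X) = -2 + (100 + X)/(-2 + X))
U(f(-3*(-1), 15)) - 1*(-48496) = (104 - (-3*(-1))**2)/(-2 + (-3*(-1))**2) - 1*(-48496) = (104 - 1*3**2)/(-2 + 3**2) + 48496 = (104 - 1*9)/(-2 + 9) + 48496 = (104 - 9)/7 + 48496 = (1/7)*95 + 48496 = 95/7 + 48496 = 339567/7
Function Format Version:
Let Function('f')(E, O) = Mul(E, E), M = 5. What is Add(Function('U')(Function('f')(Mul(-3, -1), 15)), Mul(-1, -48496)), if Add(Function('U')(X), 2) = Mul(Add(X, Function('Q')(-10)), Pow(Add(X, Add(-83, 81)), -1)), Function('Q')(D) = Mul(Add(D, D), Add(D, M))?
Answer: Rational(339567, 7) ≈ 48510.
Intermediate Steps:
Function('f')(E, O) = Pow(E, 2)
Function('Q')(D) = Mul(2, D, Add(5, D)) (Function('Q')(D) = Mul(Add(D, D), Add(D, 5)) = Mul(Mul(2, D), Add(5, D)) = Mul(2, D, Add(5, D)))
Function('U')(X) = Add(-2, Mul(Pow(Add(-2, X), -1), Add(100, X))) (Function('U')(X) = Add(-2, Mul(Add(X, Mul(2, -10, Add(5, -10))), Pow(Add(X, Add(-83, 81)), -1))) = Add(-2, Mul(Add(X, Mul(2, -10, -5)), Pow(Add(X, -2), -1))) = Add(-2, Mul(Add(X, 100), Pow(Add(-2, X), -1))) = Add(-2, Mul(Add(100, X), Pow(Add(-2, X), -1))) = Add(-2, Mul(Pow(Add(-2, X), -1), Add(100, X))))
Add(Function('U')(Function('f')(Mul(-3, -1), 15)), Mul(-1, -48496)) = Add(Mul(Pow(Add(-2, Pow(Mul(-3, -1), 2)), -1), Add(104, Mul(-1, Pow(Mul(-3, -1), 2)))), Mul(-1, -48496)) = Add(Mul(Pow(Add(-2, Pow(3, 2)), -1), Add(104, Mul(-1, Pow(3, 2)))), 48496) = Add(Mul(Pow(Add(-2, 9), -1), Add(104, Mul(-1, 9))), 48496) = Add(Mul(Pow(7, -1), Add(104, -9)), 48496) = Add(Mul(Rational(1, 7), 95), 48496) = Add(Rational(95, 7), 48496) = Rational(339567, 7)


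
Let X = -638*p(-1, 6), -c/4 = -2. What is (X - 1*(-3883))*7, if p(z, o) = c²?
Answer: -258643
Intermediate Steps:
c = 8 (c = -4*(-2) = 8)
p(z, o) = 64 (p(z, o) = 8² = 64)
X = -40832 (X = -638*64 = -40832)
(X - 1*(-3883))*7 = (-40832 - 1*(-3883))*7 = (-40832 + 3883)*7 = -36949*7 = -258643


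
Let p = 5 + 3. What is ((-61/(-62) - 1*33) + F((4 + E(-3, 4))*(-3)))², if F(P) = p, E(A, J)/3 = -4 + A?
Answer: 2217121/3844 ≈ 576.77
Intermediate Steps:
E(A, J) = -12 + 3*A (E(A, J) = 3*(-4 + A) = -12 + 3*A)
p = 8
F(P) = 8
((-61/(-62) - 1*33) + F((4 + E(-3, 4))*(-3)))² = ((-61/(-62) - 1*33) + 8)² = ((-61*(-1/62) - 33) + 8)² = ((61/62 - 33) + 8)² = (-1985/62 + 8)² = (-1489/62)² = 2217121/3844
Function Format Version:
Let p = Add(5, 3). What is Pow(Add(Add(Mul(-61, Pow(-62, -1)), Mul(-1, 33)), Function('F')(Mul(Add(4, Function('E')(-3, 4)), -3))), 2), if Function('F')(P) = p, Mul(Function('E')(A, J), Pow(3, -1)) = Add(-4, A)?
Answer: Rational(2217121, 3844) ≈ 576.77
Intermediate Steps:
Function('E')(A, J) = Add(-12, Mul(3, A)) (Function('E')(A, J) = Mul(3, Add(-4, A)) = Add(-12, Mul(3, A)))
p = 8
Function('F')(P) = 8
Pow(Add(Add(Mul(-61, Pow(-62, -1)), Mul(-1, 33)), Function('F')(Mul(Add(4, Function('E')(-3, 4)), -3))), 2) = Pow(Add(Add(Mul(-61, Pow(-62, -1)), Mul(-1, 33)), 8), 2) = Pow(Add(Add(Mul(-61, Rational(-1, 62)), -33), 8), 2) = Pow(Add(Add(Rational(61, 62), -33), 8), 2) = Pow(Add(Rational(-1985, 62), 8), 2) = Pow(Rational(-1489, 62), 2) = Rational(2217121, 3844)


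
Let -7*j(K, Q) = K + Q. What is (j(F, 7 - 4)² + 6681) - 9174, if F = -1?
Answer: -122153/49 ≈ -2492.9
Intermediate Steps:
j(K, Q) = -K/7 - Q/7 (j(K, Q) = -(K + Q)/7 = -K/7 - Q/7)
(j(F, 7 - 4)² + 6681) - 9174 = ((-⅐*(-1) - (7 - 4)/7)² + 6681) - 9174 = ((⅐ - ⅐*3)² + 6681) - 9174 = ((⅐ - 3/7)² + 6681) - 9174 = ((-2/7)² + 6681) - 9174 = (4/49 + 6681) - 9174 = 327373/49 - 9174 = -122153/49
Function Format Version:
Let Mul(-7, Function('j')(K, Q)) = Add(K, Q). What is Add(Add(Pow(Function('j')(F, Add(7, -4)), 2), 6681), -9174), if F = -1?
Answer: Rational(-122153, 49) ≈ -2492.9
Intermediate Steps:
Function('j')(K, Q) = Add(Mul(Rational(-1, 7), K), Mul(Rational(-1, 7), Q)) (Function('j')(K, Q) = Mul(Rational(-1, 7), Add(K, Q)) = Add(Mul(Rational(-1, 7), K), Mul(Rational(-1, 7), Q)))
Add(Add(Pow(Function('j')(F, Add(7, -4)), 2), 6681), -9174) = Add(Add(Pow(Add(Mul(Rational(-1, 7), -1), Mul(Rational(-1, 7), Add(7, -4))), 2), 6681), -9174) = Add(Add(Pow(Add(Rational(1, 7), Mul(Rational(-1, 7), 3)), 2), 6681), -9174) = Add(Add(Pow(Add(Rational(1, 7), Rational(-3, 7)), 2), 6681), -9174) = Add(Add(Pow(Rational(-2, 7), 2), 6681), -9174) = Add(Add(Rational(4, 49), 6681), -9174) = Add(Rational(327373, 49), -9174) = Rational(-122153, 49)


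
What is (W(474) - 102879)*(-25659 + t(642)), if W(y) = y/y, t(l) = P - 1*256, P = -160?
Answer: 2682543850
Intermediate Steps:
t(l) = -416 (t(l) = -160 - 1*256 = -160 - 256 = -416)
W(y) = 1
(W(474) - 102879)*(-25659 + t(642)) = (1 - 102879)*(-25659 - 416) = -102878*(-26075) = 2682543850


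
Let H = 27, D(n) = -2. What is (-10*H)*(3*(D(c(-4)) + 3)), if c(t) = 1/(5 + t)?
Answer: -810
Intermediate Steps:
(-10*H)*(3*(D(c(-4)) + 3)) = (-10*27)*(3*(-2 + 3)) = -810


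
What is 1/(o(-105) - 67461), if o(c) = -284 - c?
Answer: -1/67640 ≈ -1.4784e-5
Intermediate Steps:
1/(o(-105) - 67461) = 1/((-284 - 1*(-105)) - 67461) = 1/((-284 + 105) - 67461) = 1/(-179 - 67461) = 1/(-67640) = -1/67640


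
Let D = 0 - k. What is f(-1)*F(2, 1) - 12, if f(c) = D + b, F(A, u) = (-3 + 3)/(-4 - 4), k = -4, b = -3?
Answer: -12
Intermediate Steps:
D = 4 (D = 0 - 1*(-4) = 0 + 4 = 4)
F(A, u) = 0 (F(A, u) = 0/(-8) = 0*(-⅛) = 0)
f(c) = 1 (f(c) = 4 - 3 = 1)
f(-1)*F(2, 1) - 12 = 1*0 - 12 = 0 - 12 = -12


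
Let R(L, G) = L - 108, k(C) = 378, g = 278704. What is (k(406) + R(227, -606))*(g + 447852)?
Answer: 361098332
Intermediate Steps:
R(L, G) = -108 + L
(k(406) + R(227, -606))*(g + 447852) = (378 + (-108 + 227))*(278704 + 447852) = (378 + 119)*726556 = 497*726556 = 361098332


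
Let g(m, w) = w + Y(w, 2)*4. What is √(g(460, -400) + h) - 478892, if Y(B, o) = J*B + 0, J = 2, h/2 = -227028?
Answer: -478892 + 2*I*√114414 ≈ -4.7889e+5 + 676.5*I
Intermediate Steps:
h = -454056 (h = 2*(-227028) = -454056)
Y(B, o) = 2*B (Y(B, o) = 2*B + 0 = 2*B)
g(m, w) = 9*w (g(m, w) = w + (2*w)*4 = w + 8*w = 9*w)
√(g(460, -400) + h) - 478892 = √(9*(-400) - 454056) - 478892 = √(-3600 - 454056) - 478892 = √(-457656) - 478892 = 2*I*√114414 - 478892 = -478892 + 2*I*√114414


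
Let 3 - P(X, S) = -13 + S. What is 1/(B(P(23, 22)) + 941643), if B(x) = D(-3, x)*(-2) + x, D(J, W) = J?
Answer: 1/941643 ≈ 1.0620e-6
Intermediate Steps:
P(X, S) = 16 - S (P(X, S) = 3 - (-13 + S) = 3 + (13 - S) = 16 - S)
B(x) = 6 + x (B(x) = -3*(-2) + x = 6 + x)
1/(B(P(23, 22)) + 941643) = 1/((6 + (16 - 1*22)) + 941643) = 1/((6 + (16 - 22)) + 941643) = 1/((6 - 6) + 941643) = 1/(0 + 941643) = 1/941643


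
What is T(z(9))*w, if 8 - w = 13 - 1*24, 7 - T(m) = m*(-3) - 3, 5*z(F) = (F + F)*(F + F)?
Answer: 19418/5 ≈ 3883.6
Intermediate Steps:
z(F) = 4*F²/5 (z(F) = ((F + F)*(F + F))/5 = ((2*F)*(2*F))/5 = (4*F²)/5 = 4*F²/5)
T(m) = 10 + 3*m (T(m) = 7 - (m*(-3) - 3) = 7 - (-3*m - 3) = 7 - (-3 - 3*m) = 7 + (3 + 3*m) = 10 + 3*m)
w = 19 (w = 8 - (13 - 1*24) = 8 - (13 - 24) = 8 - 1*(-11) = 8 + 11 = 19)
T(z(9))*w = (10 + 3*((⅘)*9²))*19 = (10 + 3*((⅘)*81))*19 = (10 + 3*(324/5))*19 = (10 + 972/5)*19 = (1022/5)*19 = 19418/5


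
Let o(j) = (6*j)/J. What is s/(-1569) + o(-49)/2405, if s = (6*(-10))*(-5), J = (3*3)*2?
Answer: -747127/3773445 ≈ -0.19800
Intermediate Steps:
J = 18 (J = 9*2 = 18)
s = 300 (s = -60*(-5) = 300)
o(j) = j/3 (o(j) = (6*j)/18 = (6*j)*(1/18) = j/3)
s/(-1569) + o(-49)/2405 = 300/(-1569) + ((⅓)*(-49))/2405 = 300*(-1/1569) - 49/3*1/2405 = -100/523 - 49/7215 = -747127/3773445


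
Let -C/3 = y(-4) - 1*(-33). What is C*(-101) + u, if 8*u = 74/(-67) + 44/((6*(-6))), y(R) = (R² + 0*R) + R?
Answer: 65773837/4824 ≈ 13635.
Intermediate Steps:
y(R) = R + R² (y(R) = (R² + 0) + R = R² + R = R + R²)
C = -135 (C = -3*(-4*(1 - 4) - 1*(-33)) = -3*(-4*(-3) + 33) = -3*(12 + 33) = -3*45 = -135)
u = -1403/4824 (u = (74/(-67) + 44/((6*(-6))))/8 = (74*(-1/67) + 44/(-36))/8 = (-74/67 + 44*(-1/36))/8 = (-74/67 - 11/9)/8 = (⅛)*(-1403/603) = -1403/4824 ≈ -0.29084)
C*(-101) + u = -135*(-101) - 1403/4824 = 13635 - 1403/4824 = 65773837/4824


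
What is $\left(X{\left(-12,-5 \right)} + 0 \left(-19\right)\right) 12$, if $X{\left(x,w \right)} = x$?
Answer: $-144$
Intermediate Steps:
$\left(X{\left(-12,-5 \right)} + 0 \left(-19\right)\right) 12 = \left(-12 + 0 \left(-19\right)\right) 12 = \left(-12 + 0\right) 12 = \left(-12\right) 12 = -144$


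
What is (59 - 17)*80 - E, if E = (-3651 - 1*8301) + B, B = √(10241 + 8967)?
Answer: 15312 - 98*√2 ≈ 15173.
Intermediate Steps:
B = 98*√2 (B = √19208 = 98*√2 ≈ 138.59)
E = -11952 + 98*√2 (E = (-3651 - 1*8301) + 98*√2 = (-3651 - 8301) + 98*√2 = -11952 + 98*√2 ≈ -11813.)
(59 - 17)*80 - E = (59 - 17)*80 - (-11952 + 98*√2) = 42*80 + (11952 - 98*√2) = 3360 + (11952 - 98*√2) = 15312 - 98*√2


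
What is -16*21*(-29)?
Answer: 9744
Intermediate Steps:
-16*21*(-29) = -336*(-29) = 9744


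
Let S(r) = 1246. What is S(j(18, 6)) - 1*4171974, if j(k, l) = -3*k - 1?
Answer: -4170728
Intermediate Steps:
j(k, l) = -1 - 3*k
S(j(18, 6)) - 1*4171974 = 1246 - 1*4171974 = 1246 - 4171974 = -4170728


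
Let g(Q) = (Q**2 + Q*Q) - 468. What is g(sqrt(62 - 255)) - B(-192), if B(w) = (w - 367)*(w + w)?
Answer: -215510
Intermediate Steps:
B(w) = 2*w*(-367 + w) (B(w) = (-367 + w)*(2*w) = 2*w*(-367 + w))
g(Q) = -468 + 2*Q**2 (g(Q) = (Q**2 + Q**2) - 468 = 2*Q**2 - 468 = -468 + 2*Q**2)
g(sqrt(62 - 255)) - B(-192) = (-468 + 2*(sqrt(62 - 255))**2) - 2*(-192)*(-367 - 192) = (-468 + 2*(sqrt(-193))**2) - 2*(-192)*(-559) = (-468 + 2*(I*sqrt(193))**2) - 1*214656 = (-468 + 2*(-193)) - 214656 = (-468 - 386) - 214656 = -854 - 214656 = -215510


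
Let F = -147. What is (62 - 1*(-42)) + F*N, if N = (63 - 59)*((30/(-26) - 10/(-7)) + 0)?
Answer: -748/13 ≈ -57.538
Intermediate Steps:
N = 100/91 (N = 4*((30*(-1/26) - 10*(-1/7)) + 0) = 4*((-15/13 + 10/7) + 0) = 4*(25/91 + 0) = 4*(25/91) = 100/91 ≈ 1.0989)
(62 - 1*(-42)) + F*N = (62 - 1*(-42)) - 147*100/91 = (62 + 42) - 2100/13 = 104 - 2100/13 = -748/13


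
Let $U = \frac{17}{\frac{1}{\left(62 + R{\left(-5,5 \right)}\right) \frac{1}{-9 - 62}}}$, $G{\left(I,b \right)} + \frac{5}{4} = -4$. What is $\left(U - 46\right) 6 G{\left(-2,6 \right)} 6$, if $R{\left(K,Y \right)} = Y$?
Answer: $\frac{832545}{71} \approx 11726.0$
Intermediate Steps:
$G{\left(I,b \right)} = - \frac{21}{4}$ ($G{\left(I,b \right)} = - \frac{5}{4} - 4 = - \frac{21}{4}$)
$U = - \frac{1139}{71}$ ($U = \frac{17}{\frac{1}{\left(62 + 5\right) \frac{1}{-9 - 62}}} = \frac{17}{\frac{1}{67 \frac{1}{-71}}} = \frac{17}{\frac{1}{67 \left(- \frac{1}{71}\right)}} = \frac{17}{\frac{1}{- \frac{67}{71}}} = \frac{17}{- \frac{71}{67}} = 17 \left(- \frac{67}{71}\right) = - \frac{1139}{71} \approx -16.042$)
$\left(U - 46\right) 6 G{\left(-2,6 \right)} 6 = \left(- \frac{1139}{71} - 46\right) 6 \left(- \frac{21}{4}\right) 6 = - \frac{4405 \left(\left(- \frac{63}{2}\right) 6\right)}{71} = \left(- \frac{4405}{71}\right) \left(-189\right) = \frac{832545}{71}$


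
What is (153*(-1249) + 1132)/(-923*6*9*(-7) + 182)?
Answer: -189965/349076 ≈ -0.54419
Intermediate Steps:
(153*(-1249) + 1132)/(-923*6*9*(-7) + 182) = (-191097 + 1132)/(-49842*(-7) + 182) = -189965/(-923*(-378) + 182) = -189965/(348894 + 182) = -189965/349076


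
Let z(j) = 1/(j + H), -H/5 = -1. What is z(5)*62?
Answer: 31/5 ≈ 6.2000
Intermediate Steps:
H = 5 (H = -5*(-1) = 5)
z(j) = 1/(5 + j) (z(j) = 1/(j + 5) = 1/(5 + j))
z(5)*62 = 62/(5 + 5) = 62/10 = (⅒)*62 = 31/5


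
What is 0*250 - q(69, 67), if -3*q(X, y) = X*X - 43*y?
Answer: 1880/3 ≈ 626.67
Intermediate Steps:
q(X, y) = -X**2/3 + 43*y/3 (q(X, y) = -(X*X - 43*y)/3 = -(X**2 - 43*y)/3 = -X**2/3 + 43*y/3)
0*250 - q(69, 67) = 0*250 - (-1/3*69**2 + (43/3)*67) = 0 - (-1/3*4761 + 2881/3) = 0 - (-1587 + 2881/3) = 0 - 1*(-1880/3) = 0 + 1880/3 = 1880/3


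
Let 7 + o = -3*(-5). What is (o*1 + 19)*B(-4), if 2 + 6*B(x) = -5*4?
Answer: -99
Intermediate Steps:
B(x) = -11/3 (B(x) = -⅓ + (-5*4)/6 = -⅓ + (⅙)*(-20) = -⅓ - 10/3 = -11/3)
o = 8 (o = -7 - 3*(-5) = -7 + 15 = 8)
(o*1 + 19)*B(-4) = (8*1 + 19)*(-11/3) = (8 + 19)*(-11/3) = 27*(-11/3) = -99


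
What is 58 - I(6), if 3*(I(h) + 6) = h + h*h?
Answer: 50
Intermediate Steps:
I(h) = -6 + h/3 + h²/3 (I(h) = -6 + (h + h*h)/3 = -6 + (h + h²)/3 = -6 + (h/3 + h²/3) = -6 + h/3 + h²/3)
58 - I(6) = 58 - (-6 + (⅓)*6 + (⅓)*6²) = 58 - (-6 + 2 + (⅓)*36) = 58 - (-6 + 2 + 12) = 58 - 1*8 = 58 - 8 = 50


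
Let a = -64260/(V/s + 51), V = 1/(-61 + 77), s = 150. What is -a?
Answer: 154224000/122401 ≈ 1260.0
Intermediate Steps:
V = 1/16 ≈ 0.062500
a = -154224000/122401 (a = -64260/((1/16)/150 + 51) = -64260/((1/16)*(1/150) + 51) = -64260/(1/2400 + 51) = -64260/122401/2400 = -64260*2400/122401 = -154224000/122401 ≈ -1260.0)
-a = -1*(-154224000/122401) = 154224000/122401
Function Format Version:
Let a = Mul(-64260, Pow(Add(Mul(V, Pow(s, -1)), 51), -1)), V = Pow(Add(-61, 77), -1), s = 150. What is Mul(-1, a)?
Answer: Rational(154224000, 122401) ≈ 1260.0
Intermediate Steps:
V = Rational(1, 16) (V = Pow(16, -1) = Rational(1, 16) ≈ 0.062500)
a = Rational(-154224000, 122401) (a = Mul(-64260, Pow(Add(Mul(Rational(1, 16), Pow(150, -1)), 51), -1)) = Mul(-64260, Pow(Add(Mul(Rational(1, 16), Rational(1, 150)), 51), -1)) = Mul(-64260, Pow(Add(Rational(1, 2400), 51), -1)) = Mul(-64260, Pow(Rational(122401, 2400), -1)) = Mul(-64260, Rational(2400, 122401)) = Rational(-154224000, 122401) ≈ -1260.0)
Mul(-1, a) = Mul(-1, Rational(-154224000, 122401)) = Rational(154224000, 122401)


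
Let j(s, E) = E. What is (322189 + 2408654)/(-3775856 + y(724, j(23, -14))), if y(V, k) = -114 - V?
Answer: -910281/1258898 ≈ -0.72308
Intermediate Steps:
(322189 + 2408654)/(-3775856 + y(724, j(23, -14))) = (322189 + 2408654)/(-3775856 + (-114 - 1*724)) = 2730843/(-3775856 + (-114 - 724)) = 2730843/(-3775856 - 838) = 2730843/(-3776694) = 2730843*(-1/3776694) = -910281/1258898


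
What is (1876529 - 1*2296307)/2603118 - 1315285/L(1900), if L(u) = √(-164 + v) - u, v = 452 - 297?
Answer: 1083964084839833/1566213234677 + 3945855*I/3610009 ≈ 692.09 + 1.093*I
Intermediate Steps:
v = 155
L(u) = -u + 3*I (L(u) = √(-164 + 155) - u = √(-9) - u = 3*I - u = -u + 3*I)
(1876529 - 1*2296307)/2603118 - 1315285/L(1900) = (1876529 - 1*2296307)/2603118 - 1315285/(-1*1900 + 3*I) = (1876529 - 2296307)*(1/2603118) - 1315285*(-1900 - 3*I)/3610009 = -419778*1/2603118 - 1315285*(-1900 - 3*I)/3610009 = -69963/433853 - 1315285*(-1900 - 3*I)/3610009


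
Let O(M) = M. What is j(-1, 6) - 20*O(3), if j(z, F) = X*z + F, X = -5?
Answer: -49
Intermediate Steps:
j(z, F) = F - 5*z (j(z, F) = -5*z + F = F - 5*z)
j(-1, 6) - 20*O(3) = (6 - 5*(-1)) - 20*3 = (6 + 5) - 60 = 11 - 60 = -49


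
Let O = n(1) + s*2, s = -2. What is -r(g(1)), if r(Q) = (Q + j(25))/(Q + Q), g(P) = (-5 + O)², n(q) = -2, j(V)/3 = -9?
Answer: -47/121 ≈ -0.38843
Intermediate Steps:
j(V) = -27 (j(V) = 3*(-9) = -27)
O = -6 (O = -2 - 2*2 = -2 - 4 = -6)
g(P) = 121 (g(P) = (-5 - 6)² = (-11)² = 121)
r(Q) = (-27 + Q)/(2*Q) (r(Q) = (Q - 27)/(Q + Q) = (-27 + Q)/((2*Q)) = (-27 + Q)*(1/(2*Q)) = (-27 + Q)/(2*Q))
-r(g(1)) = -(-27 + 121)/(2*121) = -94/(2*121) = -1*47/121 = -47/121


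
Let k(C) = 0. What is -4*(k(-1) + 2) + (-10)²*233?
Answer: 23292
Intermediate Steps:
-4*(k(-1) + 2) + (-10)²*233 = -4*(0 + 2) + (-10)²*233 = -4*2 + 100*233 = -8 + 23300 = 23292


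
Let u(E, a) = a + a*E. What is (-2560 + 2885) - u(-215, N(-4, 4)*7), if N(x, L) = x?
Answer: -5667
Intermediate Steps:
u(E, a) = a + E*a
(-2560 + 2885) - u(-215, N(-4, 4)*7) = (-2560 + 2885) - (-4*7)*(1 - 215) = 325 - (-28)*(-214) = 325 - 1*5992 = 325 - 5992 = -5667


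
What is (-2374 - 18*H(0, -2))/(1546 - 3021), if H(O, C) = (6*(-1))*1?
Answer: 2266/1475 ≈ 1.5363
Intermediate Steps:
H(O, C) = -6 (H(O, C) = -6*1 = -6)
(-2374 - 18*H(0, -2))/(1546 - 3021) = (-2374 - 18*(-6))/(1546 - 3021) = (-2374 + 108)/(-1475) = -2266*(-1/1475) = 2266/1475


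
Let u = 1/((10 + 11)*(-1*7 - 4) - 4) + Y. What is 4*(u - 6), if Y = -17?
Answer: -21624/235 ≈ -92.017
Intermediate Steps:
u = -3996/235 (u = 1/((10 + 11)*(-1*7 - 4) - 4) - 17 = 1/(21*(-7 - 4) - 4) - 17 = 1/(21*(-11) - 4) - 17 = 1/(-231 - 4) - 17 = 1/(-235) - 17 = -1/235 - 17 = -3996/235 ≈ -17.004)
4*(u - 6) = 4*(-3996/235 - 6) = 4*(-5406/235) = -21624/235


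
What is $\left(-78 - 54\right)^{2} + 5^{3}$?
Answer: $17549$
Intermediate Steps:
$\left(-78 - 54\right)^{2} + 5^{3} = \left(-132\right)^{2} + 125 = 17424 + 125 = 17549$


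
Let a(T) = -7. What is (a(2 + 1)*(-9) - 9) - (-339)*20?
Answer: 6834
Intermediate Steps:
(a(2 + 1)*(-9) - 9) - (-339)*20 = (-7*(-9) - 9) - (-339)*20 = (63 - 9) - 1*(-6780) = 54 + 6780 = 6834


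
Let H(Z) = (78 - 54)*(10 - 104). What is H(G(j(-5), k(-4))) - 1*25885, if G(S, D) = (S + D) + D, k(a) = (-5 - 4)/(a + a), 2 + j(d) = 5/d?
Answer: -28141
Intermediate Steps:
j(d) = -2 + 5/d
k(a) = -9/(2*a) (k(a) = -9*1/(2*a) = -9/(2*a))
G(S, D) = S + 2*D (G(S, D) = (D + S) + D = S + 2*D)
H(Z) = -2256 (H(Z) = 24*(-94) = -2256)
H(G(j(-5), k(-4))) - 1*25885 = -2256 - 1*25885 = -2256 - 25885 = -28141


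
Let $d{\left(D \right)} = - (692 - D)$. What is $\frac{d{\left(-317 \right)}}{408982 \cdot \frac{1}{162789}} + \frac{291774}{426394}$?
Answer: $- \frac{34958816413863}{87193735454} \approx -400.93$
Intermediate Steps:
$d{\left(D \right)} = -692 + D$
$\frac{d{\left(-317 \right)}}{408982 \cdot \frac{1}{162789}} + \frac{291774}{426394} = \frac{-692 - 317}{408982 \cdot \frac{1}{162789}} + \frac{291774}{426394} = - \frac{1009}{408982 \cdot \frac{1}{162789}} + 291774 \cdot \frac{1}{426394} = - \frac{1009}{\frac{408982}{162789}} + \frac{145887}{213197} = \left(-1009\right) \frac{162789}{408982} + \frac{145887}{213197} = - \frac{164254101}{408982} + \frac{145887}{213197} = - \frac{34958816413863}{87193735454}$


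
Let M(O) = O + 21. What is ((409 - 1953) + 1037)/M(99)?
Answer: -169/40 ≈ -4.2250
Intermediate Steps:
M(O) = 21 + O
((409 - 1953) + 1037)/M(99) = ((409 - 1953) + 1037)/(21 + 99) = (-1544 + 1037)/120 = -507*1/120 = -169/40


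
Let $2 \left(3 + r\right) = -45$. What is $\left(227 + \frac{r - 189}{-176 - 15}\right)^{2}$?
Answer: $\frac{7593902449}{145924} \approx 52040.0$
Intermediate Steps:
$r = - \frac{51}{2}$ ($r = -3 + \frac{1}{2} \left(-45\right) = -3 - \frac{45}{2} = - \frac{51}{2} \approx -25.5$)
$\left(227 + \frac{r - 189}{-176 - 15}\right)^{2} = \left(227 + \frac{- \frac{51}{2} - 189}{-176 - 15}\right)^{2} = \left(227 - \frac{429}{2 \left(-191\right)}\right)^{2} = \left(227 - - \frac{429}{382}\right)^{2} = \left(227 + \frac{429}{382}\right)^{2} = \left(\frac{87143}{382}\right)^{2} = \frac{7593902449}{145924}$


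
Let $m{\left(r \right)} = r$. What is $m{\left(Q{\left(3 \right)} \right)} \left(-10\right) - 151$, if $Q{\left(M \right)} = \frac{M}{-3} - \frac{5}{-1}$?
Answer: $-191$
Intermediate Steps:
$Q{\left(M \right)} = 5 - \frac{M}{3}$ ($Q{\left(M \right)} = M \left(- \frac{1}{3}\right) - -5 = - \frac{M}{3} + 5 = 5 - \frac{M}{3}$)
$m{\left(Q{\left(3 \right)} \right)} \left(-10\right) - 151 = \left(5 - 1\right) \left(-10\right) - 151 = 4 \left(-10\right) - 151 = -40 - 151 = -191$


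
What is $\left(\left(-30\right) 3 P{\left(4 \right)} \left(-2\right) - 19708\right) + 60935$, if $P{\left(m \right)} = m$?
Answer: $41947$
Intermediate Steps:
$\left(\left(-30\right) 3 P{\left(4 \right)} \left(-2\right) - 19708\right) + 60935 = \left(\left(-30\right) 3 \cdot 4 \left(-2\right) - 19708\right) + 60935 = \left(\left(-90\right) 4 \left(-2\right) - 19708\right) + 60935 = \left(\left(-360\right) \left(-2\right) - 19708\right) + 60935 = \left(720 - 19708\right) + 60935 = -18988 + 60935 = 41947$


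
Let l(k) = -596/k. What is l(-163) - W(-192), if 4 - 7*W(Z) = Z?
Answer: -3968/163 ≈ -24.344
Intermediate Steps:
W(Z) = 4/7 - Z/7
l(-163) - W(-192) = -596/(-163) - (4/7 - ⅐*(-192)) = -596*(-1/163) - (4/7 + 192/7) = 596/163 - 1*28 = 596/163 - 28 = -3968/163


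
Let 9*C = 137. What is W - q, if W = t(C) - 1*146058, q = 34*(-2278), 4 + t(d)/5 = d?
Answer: -616949/9 ≈ -68550.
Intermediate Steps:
C = 137/9 (C = (⅑)*137 = 137/9 ≈ 15.222)
t(d) = -20 + 5*d
q = -77452
W = -1314017/9 (W = (-20 + 5*(137/9)) - 1*146058 = (-20 + 685/9) - 146058 = 505/9 - 146058 = -1314017/9 ≈ -1.4600e+5)
W - q = -1314017/9 - 1*(-77452) = -1314017/9 + 77452 = -616949/9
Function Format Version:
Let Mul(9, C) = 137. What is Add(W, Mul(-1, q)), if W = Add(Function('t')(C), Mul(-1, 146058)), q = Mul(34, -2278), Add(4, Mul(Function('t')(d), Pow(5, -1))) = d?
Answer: Rational(-616949, 9) ≈ -68550.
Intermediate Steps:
C = Rational(137, 9) (C = Mul(Rational(1, 9), 137) = Rational(137, 9) ≈ 15.222)
Function('t')(d) = Add(-20, Mul(5, d))
q = -77452
W = Rational(-1314017, 9) (W = Add(Add(-20, Mul(5, Rational(137, 9))), Mul(-1, 146058)) = Add(Add(-20, Rational(685, 9)), -146058) = Add(Rational(505, 9), -146058) = Rational(-1314017, 9) ≈ -1.4600e+5)
Add(W, Mul(-1, q)) = Add(Rational(-1314017, 9), Mul(-1, -77452)) = Add(Rational(-1314017, 9), 77452) = Rational(-616949, 9)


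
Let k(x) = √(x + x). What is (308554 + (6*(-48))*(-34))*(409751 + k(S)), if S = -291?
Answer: 130442591846 + 318346*I*√582 ≈ 1.3044e+11 + 7.68e+6*I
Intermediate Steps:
k(x) = √2*√x (k(x) = √(2*x) = √2*√x)
(308554 + (6*(-48))*(-34))*(409751 + k(S)) = (308554 + (6*(-48))*(-34))*(409751 + √2*√(-291)) = (308554 - 288*(-34))*(409751 + √2*(I*√291)) = (308554 + 9792)*(409751 + I*√582) = 318346*(409751 + I*√582) = 130442591846 + 318346*I*√582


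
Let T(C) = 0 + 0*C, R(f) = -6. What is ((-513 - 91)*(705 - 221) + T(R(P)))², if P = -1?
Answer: 85460336896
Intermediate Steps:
T(C) = 0 (T(C) = 0 + 0 = 0)
((-513 - 91)*(705 - 221) + T(R(P)))² = ((-513 - 91)*(705 - 221) + 0)² = (-604*484 + 0)² = (-292336 + 0)² = (-292336)² = 85460336896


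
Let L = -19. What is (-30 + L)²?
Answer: 2401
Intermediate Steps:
(-30 + L)² = (-30 - 19)² = (-49)² = 2401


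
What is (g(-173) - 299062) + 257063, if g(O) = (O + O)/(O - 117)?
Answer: -6089682/145 ≈ -41998.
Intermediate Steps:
g(O) = 2*O/(-117 + O) (g(O) = (2*O)/(-117 + O) = 2*O/(-117 + O))
(g(-173) - 299062) + 257063 = (2*(-173)/(-117 - 173) - 299062) + 257063 = (2*(-173)/(-290) - 299062) + 257063 = (2*(-173)*(-1/290) - 299062) + 257063 = (173/145 - 299062) + 257063 = -43363817/145 + 257063 = -6089682/145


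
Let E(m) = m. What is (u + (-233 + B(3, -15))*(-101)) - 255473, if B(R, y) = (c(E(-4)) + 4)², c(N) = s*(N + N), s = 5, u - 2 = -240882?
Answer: -603716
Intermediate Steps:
u = -240880 (u = 2 - 240882 = -240880)
c(N) = 10*N (c(N) = 5*(N + N) = 5*(2*N) = 10*N)
B(R, y) = 1296 (B(R, y) = (10*(-4) + 4)² = (-40 + 4)² = (-36)² = 1296)
(u + (-233 + B(3, -15))*(-101)) - 255473 = (-240880 + (-233 + 1296)*(-101)) - 255473 = (-240880 + 1063*(-101)) - 255473 = (-240880 - 107363) - 255473 = -348243 - 255473 = -603716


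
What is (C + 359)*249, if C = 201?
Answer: 139440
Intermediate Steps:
(C + 359)*249 = (201 + 359)*249 = 560*249 = 139440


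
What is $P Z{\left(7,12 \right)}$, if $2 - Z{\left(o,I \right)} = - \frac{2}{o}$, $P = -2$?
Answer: $- \frac{32}{7} \approx -4.5714$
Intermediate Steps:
$Z{\left(o,I \right)} = 2 + \frac{2}{o}$ ($Z{\left(o,I \right)} = 2 - - \frac{2}{o} = 2 + \frac{2}{o}$)
$P Z{\left(7,12 \right)} = - 2 \left(2 + \frac{2}{7}\right) = \left(-2\right) \frac{16}{7} = - \frac{32}{7}$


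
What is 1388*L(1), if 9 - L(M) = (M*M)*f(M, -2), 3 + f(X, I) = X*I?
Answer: 19432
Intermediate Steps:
f(X, I) = -3 + I*X (f(X, I) = -3 + X*I = -3 + I*X)
L(M) = 9 - M**2*(-3 - 2*M) (L(M) = 9 - M*M*(-3 - 2*M) = 9 - M**2*(-3 - 2*M))
1388*L(1) = 1388*(9 + 1**2*(3 + 2*1)) = 1388*(9 + 1*(3 + 2)) = 1388*(9 + 1*5) = 1388*(9 + 5) = 1388*14 = 19432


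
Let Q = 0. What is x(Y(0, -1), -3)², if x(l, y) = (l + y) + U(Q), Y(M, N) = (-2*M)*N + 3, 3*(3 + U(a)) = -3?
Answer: 16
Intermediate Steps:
U(a) = -4 (U(a) = -3 + (⅓)*(-3) = -3 - 1 = -4)
Y(M, N) = 3 - 2*M*N (Y(M, N) = -2*M*N + 3 = 3 - 2*M*N)
x(l, y) = -4 + l + y (x(l, y) = (l + y) - 4 = -4 + l + y)
x(Y(0, -1), -3)² = (-4 + (3 - 2*0*(-1)) - 3)² = (-4 + (3 + 0) - 3)² = (-4 + 3 - 3)² = (-4)² = 16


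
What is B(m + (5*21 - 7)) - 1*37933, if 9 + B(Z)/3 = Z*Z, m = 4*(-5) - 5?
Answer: -21973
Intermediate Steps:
m = -25 (m = -20 - 5 = -25)
B(Z) = -27 + 3*Z² (B(Z) = -27 + 3*(Z*Z) = -27 + 3*Z²)
B(m + (5*21 - 7)) - 1*37933 = (-27 + 3*(-25 + (5*21 - 7))²) - 1*37933 = (-27 + 3*(-25 + (105 - 7))²) - 37933 = (-27 + 3*(-25 + 98)²) - 37933 = (-27 + 3*73²) - 37933 = (-27 + 3*5329) - 37933 = (-27 + 15987) - 37933 = 15960 - 37933 = -21973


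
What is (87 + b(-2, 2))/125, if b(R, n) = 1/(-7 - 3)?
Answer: 869/1250 ≈ 0.69520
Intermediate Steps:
b(R, n) = -1/10 (b(R, n) = 1/(-10) = -1/10)
(87 + b(-2, 2))/125 = (87 - 1/10)/125 = (1/125)*(869/10) = 869/1250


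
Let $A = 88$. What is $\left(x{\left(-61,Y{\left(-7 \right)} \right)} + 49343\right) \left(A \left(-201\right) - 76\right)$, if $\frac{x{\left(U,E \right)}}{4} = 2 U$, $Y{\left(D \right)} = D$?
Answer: $-867860220$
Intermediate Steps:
$x{\left(U,E \right)} = 8 U$ ($x{\left(U,E \right)} = 4 \cdot 2 U = 8 U$)
$\left(x{\left(-61,Y{\left(-7 \right)} \right)} + 49343\right) \left(A \left(-201\right) - 76\right) = \left(8 \left(-61\right) + 49343\right) \left(88 \left(-201\right) - 76\right) = \left(-488 + 49343\right) \left(-17688 - 76\right) = 48855 \left(-17764\right) = -867860220$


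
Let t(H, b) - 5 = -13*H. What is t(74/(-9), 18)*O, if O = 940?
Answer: 946580/9 ≈ 1.0518e+5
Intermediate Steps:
t(H, b) = 5 - 13*H
t(74/(-9), 18)*O = (5 - 962/(-9))*940 = (5 - 962*(-1)/9)*940 = (5 - 13*(-74/9))*940 = (5 + 962/9)*940 = (1007/9)*940 = 946580/9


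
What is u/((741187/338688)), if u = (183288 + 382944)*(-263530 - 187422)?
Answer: -86481763363602432/741187 ≈ -1.1668e+11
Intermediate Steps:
u = -255343452864 (u = 566232*(-450952) = -255343452864)
u/((741187/338688)) = -255343452864/(741187/338688) = -255343452864/(741187*(1/338688)) = -255343452864/741187/338688 = -255343452864*338688/741187 = -86481763363602432/741187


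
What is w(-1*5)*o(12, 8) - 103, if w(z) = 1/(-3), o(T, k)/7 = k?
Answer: -365/3 ≈ -121.67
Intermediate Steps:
o(T, k) = 7*k
w(z) = -⅓
w(-1*5)*o(12, 8) - 103 = -7*8/3 - 103 = -⅓*56 - 103 = -56/3 - 103 = -365/3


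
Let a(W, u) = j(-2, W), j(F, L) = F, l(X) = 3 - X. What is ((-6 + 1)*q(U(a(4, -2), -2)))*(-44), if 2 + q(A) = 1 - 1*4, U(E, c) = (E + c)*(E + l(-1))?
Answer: -1100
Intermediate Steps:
a(W, u) = -2
U(E, c) = (4 + E)*(E + c) (U(E, c) = (E + c)*(E + (3 - 1*(-1))) = (E + c)*(E + (3 + 1)) = (E + c)*(E + 4) = (E + c)*(4 + E) = (4 + E)*(E + c))
q(A) = -5 (q(A) = -2 + (1 - 1*4) = -2 + (1 - 4) = -2 - 3 = -5)
((-6 + 1)*q(U(a(4, -2), -2)))*(-44) = ((-6 + 1)*(-5))*(-44) = -5*(-5)*(-44) = 25*(-44) = -1100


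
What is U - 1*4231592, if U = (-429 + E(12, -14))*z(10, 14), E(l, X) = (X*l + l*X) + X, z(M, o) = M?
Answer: -4239382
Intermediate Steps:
E(l, X) = X + 2*X*l (E(l, X) = (X*l + X*l) + X = 2*X*l + X = X + 2*X*l)
U = -7790 (U = (-429 - 14*(1 + 2*12))*10 = (-429 - 14*(1 + 24))*10 = (-429 - 14*25)*10 = (-429 - 350)*10 = -779*10 = -7790)
U - 1*4231592 = -7790 - 1*4231592 = -7790 - 4231592 = -4239382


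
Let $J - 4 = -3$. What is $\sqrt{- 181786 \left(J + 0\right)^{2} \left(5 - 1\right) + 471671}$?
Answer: $i \sqrt{255473} \approx 505.44 i$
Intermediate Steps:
$J = 1$ ($J = 4 - 3 = 1$)
$\sqrt{- 181786 \left(J + 0\right)^{2} \left(5 - 1\right) + 471671} = \sqrt{- 181786 \left(1 + 0\right)^{2} \left(5 - 1\right) + 471671} = \sqrt{- 181786 \cdot 1^{2} \left(5 - 1\right) + 471671} = \sqrt{- 181786 \cdot 1 \cdot 4 + 471671} = \sqrt{\left(-181786\right) 4 + 471671} = \sqrt{-727144 + 471671} = \sqrt{-255473} = i \sqrt{255473}$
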